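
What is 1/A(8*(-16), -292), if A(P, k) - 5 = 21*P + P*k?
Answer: 1/34693 ≈ 2.8824e-5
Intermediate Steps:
A(P, k) = 5 + 21*P + P*k (A(P, k) = 5 + (21*P + P*k) = 5 + 21*P + P*k)
1/A(8*(-16), -292) = 1/(5 + 21*(8*(-16)) + (8*(-16))*(-292)) = 1/(5 + 21*(-128) - 128*(-292)) = 1/(5 - 2688 + 37376) = 1/34693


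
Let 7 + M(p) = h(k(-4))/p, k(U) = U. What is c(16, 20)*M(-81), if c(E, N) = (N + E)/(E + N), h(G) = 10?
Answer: -577/81 ≈ -7.1235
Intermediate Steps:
c(E, N) = 1 (c(E, N) = (E + N)/(E + N) = 1)
M(p) = -7 + 10/p
c(16, 20)*M(-81) = 1*(-7 + 10/(-81)) = 1*(-7 + 10*(-1/81)) = 1*(-7 - 10/81) = 1*(-577/81) = -577/81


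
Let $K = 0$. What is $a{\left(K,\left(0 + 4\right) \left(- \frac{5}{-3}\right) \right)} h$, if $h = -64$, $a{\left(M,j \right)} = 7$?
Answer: $-448$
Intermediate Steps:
$a{\left(K,\left(0 + 4\right) \left(- \frac{5}{-3}\right) \right)} h = 7 \left(-64\right) = -448$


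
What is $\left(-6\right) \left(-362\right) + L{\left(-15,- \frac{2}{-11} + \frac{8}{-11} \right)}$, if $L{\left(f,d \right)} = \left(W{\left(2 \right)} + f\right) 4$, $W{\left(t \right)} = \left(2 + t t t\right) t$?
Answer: $2192$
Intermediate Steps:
$W{\left(t \right)} = t \left(2 + t^{3}\right)$ ($W{\left(t \right)} = \left(2 + t^{2} t\right) t = \left(2 + t^{3}\right) t = t \left(2 + t^{3}\right)$)
$L{\left(f,d \right)} = 80 + 4 f$ ($L{\left(f,d \right)} = \left(2 \left(2 + 2^{3}\right) + f\right) 4 = \left(2 \left(2 + 8\right) + f\right) 4 = \left(2 \cdot 10 + f\right) 4 = \left(20 + f\right) 4 = 80 + 4 f$)
$\left(-6\right) \left(-362\right) + L{\left(-15,- \frac{2}{-11} + \frac{8}{-11} \right)} = \left(-6\right) \left(-362\right) + \left(80 + 4 \left(-15\right)\right) = 2172 + \left(80 - 60\right) = 2172 + 20 = 2192$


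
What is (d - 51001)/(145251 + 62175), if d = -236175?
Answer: -143588/103713 ≈ -1.3845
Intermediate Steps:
(d - 51001)/(145251 + 62175) = (-236175 - 51001)/(145251 + 62175) = -287176/207426 = -287176*1/207426 = -143588/103713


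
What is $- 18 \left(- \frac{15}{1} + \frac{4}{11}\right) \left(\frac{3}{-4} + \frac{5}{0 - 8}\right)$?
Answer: $- \frac{1449}{4} \approx -362.25$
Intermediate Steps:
$- 18 \left(- \frac{15}{1} + \frac{4}{11}\right) \left(\frac{3}{-4} + \frac{5}{0 - 8}\right) = - 18 \left(\left(-15\right) 1 + 4 \cdot \frac{1}{11}\right) \left(3 \left(- \frac{1}{4}\right) + \frac{5}{0 - 8}\right) = - 18 \left(-15 + \frac{4}{11}\right) \left(- \frac{3}{4} + \frac{5}{-8}\right) = \left(-18\right) \left(- \frac{161}{11}\right) \left(- \frac{3}{4} + 5 \left(- \frac{1}{8}\right)\right) = \frac{2898 \left(- \frac{3}{4} - \frac{5}{8}\right)}{11} = \frac{2898}{11} \left(- \frac{11}{8}\right) = - \frac{1449}{4}$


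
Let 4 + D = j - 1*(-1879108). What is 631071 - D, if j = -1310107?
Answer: 62074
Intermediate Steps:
D = 568997 (D = -4 + (-1310107 - 1*(-1879108)) = -4 + (-1310107 + 1879108) = -4 + 569001 = 568997)
631071 - D = 631071 - 1*568997 = 631071 - 568997 = 62074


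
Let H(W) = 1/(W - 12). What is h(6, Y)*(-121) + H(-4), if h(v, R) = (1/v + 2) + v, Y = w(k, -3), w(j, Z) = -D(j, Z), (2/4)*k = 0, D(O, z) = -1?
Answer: -47435/48 ≈ -988.23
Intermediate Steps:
H(W) = 1/(-12 + W)
k = 0 (k = 2*0 = 0)
w(j, Z) = 1 (w(j, Z) = -1*(-1) = 1)
Y = 1
h(v, R) = 2 + v + 1/v (h(v, R) = (2 + 1/v) + v = 2 + v + 1/v)
h(6, Y)*(-121) + H(-4) = (2 + 6 + 1/6)*(-121) + 1/(-12 - 4) = (2 + 6 + ⅙)*(-121) + 1/(-16) = (49/6)*(-121) - 1/16 = -5929/6 - 1/16 = -47435/48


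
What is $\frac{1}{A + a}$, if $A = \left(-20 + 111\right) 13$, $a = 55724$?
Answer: $\frac{1}{56907} \approx 1.7573 \cdot 10^{-5}$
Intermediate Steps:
$A = 1183$ ($A = 91 \cdot 13 = 1183$)
$\frac{1}{A + a} = \frac{1}{1183 + 55724} = \frac{1}{56907}$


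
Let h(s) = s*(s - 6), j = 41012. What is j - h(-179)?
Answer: 7897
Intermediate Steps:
h(s) = s*(-6 + s)
j - h(-179) = 41012 - (-179)*(-6 - 179) = 41012 - (-179)*(-185) = 41012 - 1*33115 = 41012 - 33115 = 7897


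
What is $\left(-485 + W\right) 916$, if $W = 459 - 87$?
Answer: $-103508$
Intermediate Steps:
$W = 372$
$\left(-485 + W\right) 916 = \left(-485 + 372\right) 916 = \left(-113\right) 916 = -103508$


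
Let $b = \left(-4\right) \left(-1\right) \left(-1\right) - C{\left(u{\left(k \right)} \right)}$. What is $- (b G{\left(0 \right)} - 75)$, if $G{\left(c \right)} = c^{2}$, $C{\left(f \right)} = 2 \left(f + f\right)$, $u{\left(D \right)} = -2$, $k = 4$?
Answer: $75$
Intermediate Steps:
$C{\left(f \right)} = 4 f$ ($C{\left(f \right)} = 2 \cdot 2 f = 4 f$)
$b = 4$ ($b = \left(-4\right) \left(-1\right) \left(-1\right) - 4 \left(-2\right) = 4 \left(-1\right) - -8 = -4 + 8 = 4$)
$- (b G{\left(0 \right)} - 75) = - (4 \cdot 0^{2} - 75) = - (4 \cdot 0 - 75) = - (0 - 75) = \left(-1\right) \left(-75\right) = 75$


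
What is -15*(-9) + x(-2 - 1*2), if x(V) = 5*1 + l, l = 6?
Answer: 146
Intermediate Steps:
x(V) = 11 (x(V) = 5*1 + 6 = 5 + 6 = 11)
-15*(-9) + x(-2 - 1*2) = -15*(-9) + 11 = 135 + 11 = 146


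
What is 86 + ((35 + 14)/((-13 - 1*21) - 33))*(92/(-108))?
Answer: 156701/1809 ≈ 86.623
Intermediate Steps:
86 + ((35 + 14)/((-13 - 1*21) - 33))*(92/(-108)) = 86 + (49/((-13 - 21) - 33))*(92*(-1/108)) = 86 + (49/(-34 - 33))*(-23/27) = 86 + (49/(-67))*(-23/27) = 86 + (49*(-1/67))*(-23/27) = 86 - 49/67*(-23/27) = 86 + 1127/1809 = 156701/1809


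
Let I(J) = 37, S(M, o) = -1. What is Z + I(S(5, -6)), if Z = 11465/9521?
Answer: 363742/9521 ≈ 38.204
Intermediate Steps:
Z = 11465/9521 (Z = 11465*(1/9521) = 11465/9521 ≈ 1.2042)
Z + I(S(5, -6)) = 11465/9521 + 37 = 363742/9521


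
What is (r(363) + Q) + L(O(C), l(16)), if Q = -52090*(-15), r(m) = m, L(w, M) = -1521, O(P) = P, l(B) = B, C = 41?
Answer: 780192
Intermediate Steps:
Q = 781350
(r(363) + Q) + L(O(C), l(16)) = (363 + 781350) - 1521 = 781713 - 1521 = 780192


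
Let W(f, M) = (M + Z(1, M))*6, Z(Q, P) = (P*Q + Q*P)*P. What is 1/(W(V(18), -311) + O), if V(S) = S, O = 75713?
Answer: 1/1234499 ≈ 8.1005e-7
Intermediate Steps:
Z(Q, P) = 2*Q*P**2 (Z(Q, P) = (P*Q + P*Q)*P = (2*P*Q)*P = 2*Q*P**2)
W(f, M) = 6*M + 12*M**2 (W(f, M) = (M + 2*1*M**2)*6 = (M + 2*M**2)*6 = 6*M + 12*M**2)
1/(W(V(18), -311) + O) = 1/(6*(-311)*(1 + 2*(-311)) + 75713) = 1/(6*(-311)*(1 - 622) + 75713) = 1/(6*(-311)*(-621) + 75713) = 1/(1158786 + 75713) = 1/1234499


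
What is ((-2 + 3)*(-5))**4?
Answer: 625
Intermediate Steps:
((-2 + 3)*(-5))**4 = (1*(-5))**4 = (-5)**4 = 625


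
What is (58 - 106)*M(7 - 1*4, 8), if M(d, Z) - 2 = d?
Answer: -240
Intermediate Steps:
M(d, Z) = 2 + d
(58 - 106)*M(7 - 1*4, 8) = (58 - 106)*(2 + (7 - 1*4)) = -48*(2 + (7 - 4)) = -48*(2 + 3) = -48*5 = -240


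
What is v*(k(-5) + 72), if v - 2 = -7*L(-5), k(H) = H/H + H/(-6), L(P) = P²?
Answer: -76639/6 ≈ -12773.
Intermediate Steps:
k(H) = 1 - H/6 (k(H) = 1 + H*(-⅙) = 1 - H/6)
v = -173 (v = 2 - 7*(-5)² = 2 - 7*25 = 2 - 175 = -173)
v*(k(-5) + 72) = -173*((1 - ⅙*(-5)) + 72) = -173*((1 + ⅚) + 72) = -173*(11/6 + 72) = -173*443/6 = -76639/6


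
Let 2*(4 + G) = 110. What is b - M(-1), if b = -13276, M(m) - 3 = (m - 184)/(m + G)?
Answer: -132753/10 ≈ -13275.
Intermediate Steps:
G = 51 (G = -4 + (½)*110 = -4 + 55 = 51)
M(m) = 3 + (-184 + m)/(51 + m) (M(m) = 3 + (m - 184)/(m + 51) = 3 + (-184 + m)/(51 + m))
b - M(-1) = -13276 - (-31 + 4*(-1))/(51 - 1) = -13276 - (-31 - 4)/50 = -13276 - (-35)/50 = -13276 - 1*(-7/10) = -13276 + 7/10 = -132753/10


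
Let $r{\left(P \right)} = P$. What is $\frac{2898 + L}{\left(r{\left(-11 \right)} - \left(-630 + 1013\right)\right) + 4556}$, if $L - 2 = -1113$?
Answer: $\frac{1787}{4162} \approx 0.42936$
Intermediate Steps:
$L = -1111$ ($L = 2 - 1113 = -1111$)
$\frac{2898 + L}{\left(r{\left(-11 \right)} - \left(-630 + 1013\right)\right) + 4556} = \frac{2898 - 1111}{\left(-11 - \left(-630 + 1013\right)\right) + 4556} = \frac{1787}{\left(-11 - 383\right) + 4556} = \frac{1787}{-394 + 4556} = \frac{1787}{4162}$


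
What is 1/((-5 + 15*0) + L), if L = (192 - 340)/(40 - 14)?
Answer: -13/139 ≈ -0.093525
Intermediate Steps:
L = -74/13 (L = -148/26 = -148*1/26 = -74/13 ≈ -5.6923)
1/((-5 + 15*0) + L) = 1/((-5 + 15*0) - 74/13) = 1/((-5 + 0) - 74/13) = 1/(-5 - 74/13) = 1/(-139/13) = -13/139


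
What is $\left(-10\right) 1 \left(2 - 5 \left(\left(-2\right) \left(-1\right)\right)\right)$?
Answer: $80$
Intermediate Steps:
$\left(-10\right) 1 \left(2 - 5 \left(\left(-2\right) \left(-1\right)\right)\right) = - 10 \left(2 - 10\right) = \left(-10\right) \left(-8\right) = 80$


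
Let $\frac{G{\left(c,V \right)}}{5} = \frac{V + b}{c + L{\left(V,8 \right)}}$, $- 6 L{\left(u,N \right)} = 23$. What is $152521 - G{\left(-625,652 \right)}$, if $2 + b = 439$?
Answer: $\frac{52317673}{343} \approx 1.5253 \cdot 10^{5}$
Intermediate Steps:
$b = 437$ ($b = -2 + 439 = 437$)
$L{\left(u,N \right)} = - \frac{23}{6}$ ($L{\left(u,N \right)} = \left(- \frac{1}{6}\right) 23 = - \frac{23}{6}$)
$G{\left(c,V \right)} = \frac{5 \left(437 + V\right)}{- \frac{23}{6} + c}$ ($G{\left(c,V \right)} = 5 \frac{V + 437}{c - \frac{23}{6}} = 5 \frac{437 + V}{- \frac{23}{6} + c} = \frac{5 \left(437 + V\right)}{- \frac{23}{6} + c}$)
$152521 - G{\left(-625,652 \right)} = 152521 - \frac{30 \left(437 + 652\right)}{-23 + 6 \left(-625\right)} = 152521 - 30 \frac{1}{-23 - 3750} \cdot 1089 = 152521 - 30 \frac{1}{-3773} \cdot 1089 = 152521 - 30 \left(- \frac{1}{3773}\right) 1089 = 152521 - - \frac{2970}{343} = 152521 + \frac{2970}{343} = \frac{52317673}{343}$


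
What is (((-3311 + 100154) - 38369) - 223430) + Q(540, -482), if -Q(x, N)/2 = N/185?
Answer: -30515896/185 ≈ -1.6495e+5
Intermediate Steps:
Q(x, N) = -2*N/185
(((-3311 + 100154) - 38369) - 223430) + Q(540, -482) = (((-3311 + 100154) - 38369) - 223430) - 2/185*(-482) = ((96843 - 38369) - 223430) + 964/185 = (58474 - 223430) + 964/185 = -164956 + 964/185 = -30515896/185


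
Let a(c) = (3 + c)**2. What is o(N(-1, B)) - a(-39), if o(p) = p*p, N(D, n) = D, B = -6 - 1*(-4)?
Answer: -1295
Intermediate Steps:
B = -2 (B = -6 + 4 = -2)
o(p) = p**2
o(N(-1, B)) - a(-39) = (-1)**2 - (3 - 39)**2 = 1 - 1*(-36)**2 = 1 - 1*1296 = 1 - 1296 = -1295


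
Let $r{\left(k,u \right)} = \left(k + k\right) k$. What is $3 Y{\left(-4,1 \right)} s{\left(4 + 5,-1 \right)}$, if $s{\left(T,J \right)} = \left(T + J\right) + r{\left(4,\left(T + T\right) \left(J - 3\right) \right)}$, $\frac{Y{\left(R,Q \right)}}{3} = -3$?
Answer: $-1080$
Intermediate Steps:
$r{\left(k,u \right)} = 2 k^{2}$ ($r{\left(k,u \right)} = 2 k k = 2 k^{2}$)
$Y{\left(R,Q \right)} = -9$ ($Y{\left(R,Q \right)} = 3 \left(-3\right) = -9$)
$s{\left(T,J \right)} = 32 + J + T$ ($s{\left(T,J \right)} = \left(T + J\right) + 2 \cdot 4^{2} = \left(J + T\right) + 2 \cdot 16 = \left(J + T\right) + 32 = 32 + J + T$)
$3 Y{\left(-4,1 \right)} s{\left(4 + 5,-1 \right)} = 3 \left(-9\right) \left(32 - 1 + \left(4 + 5\right)\right) = - 27 \left(32 - 1 + 9\right) = \left(-27\right) 40 = -1080$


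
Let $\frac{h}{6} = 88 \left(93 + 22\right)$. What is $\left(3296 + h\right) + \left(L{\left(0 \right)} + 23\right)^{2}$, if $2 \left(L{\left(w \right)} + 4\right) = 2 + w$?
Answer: $64416$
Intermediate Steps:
$L{\left(w \right)} = -3 + \frac{w}{2}$ ($L{\left(w \right)} = -4 + \frac{2 + w}{2} = -4 + \left(1 + \frac{w}{2}\right) = -3 + \frac{w}{2}$)
$h = 60720$ ($h = 6 \cdot 88 \left(93 + 22\right) = 6 \cdot 88 \cdot 115 = 6 \cdot 10120 = 60720$)
$\left(3296 + h\right) + \left(L{\left(0 \right)} + 23\right)^{2} = \left(3296 + 60720\right) + \left(\left(-3 + \frac{1}{2} \cdot 0\right) + 23\right)^{2} = 64016 + \left(\left(-3 + 0\right) + 23\right)^{2} = 64016 + \left(-3 + 23\right)^{2} = 64016 + 20^{2} = 64016 + 400 = 64416$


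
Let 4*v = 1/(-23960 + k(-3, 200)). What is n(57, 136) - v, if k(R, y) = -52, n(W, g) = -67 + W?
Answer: -960479/96048 ≈ -10.000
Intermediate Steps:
v = -1/96048 (v = 1/(4*(-23960 - 52)) = (¼)/(-24012) = (¼)*(-1/24012) = -1/96048 ≈ -1.0411e-5)
n(57, 136) - v = (-67 + 57) - 1*(-1/96048) = -10 + 1/96048 = -960479/96048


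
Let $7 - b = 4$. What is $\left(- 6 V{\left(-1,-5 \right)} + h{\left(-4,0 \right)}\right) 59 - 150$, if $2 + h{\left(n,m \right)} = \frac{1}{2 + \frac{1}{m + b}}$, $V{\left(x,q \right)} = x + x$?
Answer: $\frac{3257}{7} \approx 465.29$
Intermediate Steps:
$b = 3$ ($b = 7 - 4 = 3$)
$V{\left(x,q \right)} = 2 x$
$h{\left(n,m \right)} = -2 + \frac{1}{2 + \frac{1}{3 + m}}$ ($h{\left(n,m \right)} = -2 + \frac{1}{2 + \frac{1}{m + 3}} = -2 + \frac{1}{2 + \frac{1}{3 + m}}$)
$\left(- 6 V{\left(-1,-5 \right)} + h{\left(-4,0 \right)}\right) 59 - 150 = \left(- 6 \cdot 2 \left(-1\right) + \frac{-11 - 0}{7 + 2 \cdot 0}\right) 59 - 150 = \left(\left(-6\right) \left(-2\right) + \frac{-11 + 0}{7 + 0}\right) 59 - 150 = \left(12 + \frac{1}{7} \left(-11\right)\right) 59 - 150 = \left(12 - \frac{11}{7}\right) 59 - 150 = \frac{73}{7} \cdot 59 - 150 = \frac{4307}{7} - 150 = \frac{3257}{7}$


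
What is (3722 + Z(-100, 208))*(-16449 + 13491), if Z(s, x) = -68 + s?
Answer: -10512732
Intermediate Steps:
(3722 + Z(-100, 208))*(-16449 + 13491) = (3722 + (-68 - 100))*(-16449 + 13491) = (3722 - 168)*(-2958) = 3554*(-2958) = -10512732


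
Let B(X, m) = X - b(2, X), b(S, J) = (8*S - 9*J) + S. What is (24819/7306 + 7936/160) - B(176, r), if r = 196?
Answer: -61699277/36530 ≈ -1689.0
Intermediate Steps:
b(S, J) = -9*J + 9*S (b(S, J) = (-9*J + 8*S) + S = -9*J + 9*S)
B(X, m) = -18 + 10*X (B(X, m) = X - (-9*X + 9*2) = X - (-9*X + 18) = X - (18 - 9*X) = X + (-18 + 9*X) = -18 + 10*X)
(24819/7306 + 7936/160) - B(176, r) = (24819/7306 + 7936/160) - (-18 + 10*176) = (24819*(1/7306) + 7936*(1/160)) - (-18 + 1760) = (24819/7306 + 248/5) - 1*1742 = 1935983/36530 - 1742 = -61699277/36530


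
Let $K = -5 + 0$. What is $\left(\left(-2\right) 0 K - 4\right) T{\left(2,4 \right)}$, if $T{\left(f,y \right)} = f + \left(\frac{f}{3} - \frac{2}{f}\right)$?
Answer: $- \frac{20}{3} \approx -6.6667$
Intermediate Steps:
$K = -5$
$T{\left(f,y \right)} = - \frac{2}{f} + \frac{4 f}{3}$ ($T{\left(f,y \right)} = f + \left(f \frac{1}{3} - \frac{2}{f}\right) = f + \left(\frac{f}{3} - \frac{2}{f}\right) = f + \left(- \frac{2}{f} + \frac{f}{3}\right) = - \frac{2}{f} + \frac{4 f}{3}$)
$\left(\left(-2\right) 0 K - 4\right) T{\left(2,4 \right)} = \left(\left(-2\right) 0 \left(-5\right) - 4\right) \left(- \frac{2}{2} + \frac{4}{3} \cdot 2\right) = \left(0 \left(-5\right) - 4\right) \left(\left(-2\right) \frac{1}{2} + \frac{8}{3}\right) = \left(0 - 4\right) \left(-1 + \frac{8}{3}\right) = \left(-4\right) \frac{5}{3} = - \frac{20}{3}$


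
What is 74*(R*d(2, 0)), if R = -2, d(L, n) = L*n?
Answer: 0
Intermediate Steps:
74*(R*d(2, 0)) = 74*(-4*0) = 74*(-2*0) = 74*0 = 0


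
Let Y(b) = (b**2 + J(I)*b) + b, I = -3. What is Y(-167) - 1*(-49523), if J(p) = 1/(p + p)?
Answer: 463637/6 ≈ 77273.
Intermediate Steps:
J(p) = 1/(2*p)
Y(b) = b**2 + 5*b/6 (Y(b) = (b**2 + ((1/2)/(-3))*b) + b = (b**2 + ((1/2)*(-1/3))*b) + b = (b**2 - b/6) + b = b**2 + 5*b/6)
Y(-167) - 1*(-49523) = (1/6)*(-167)*(5 + 6*(-167)) - 1*(-49523) = (1/6)*(-167)*(5 - 1002) + 49523 = (1/6)*(-167)*(-997) + 49523 = 166499/6 + 49523 = 463637/6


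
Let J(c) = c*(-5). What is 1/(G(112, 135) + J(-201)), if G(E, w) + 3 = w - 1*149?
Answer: 1/988 ≈ 0.0010121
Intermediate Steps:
G(E, w) = -152 + w (G(E, w) = -3 + (w - 1*149) = -3 + (w - 149) = -3 + (-149 + w) = -152 + w)
J(c) = -5*c
1/(G(112, 135) + J(-201)) = 1/((-152 + 135) - 5*(-201)) = 1/(-17 + 1005) = 1/988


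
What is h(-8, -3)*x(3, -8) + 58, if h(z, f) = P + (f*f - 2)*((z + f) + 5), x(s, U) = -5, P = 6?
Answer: 238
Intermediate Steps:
h(z, f) = 6 + (-2 + f²)*(5 + f + z) (h(z, f) = 6 + (f*f - 2)*((z + f) + 5) = 6 + (f² - 2)*((f + z) + 5) = 6 + (-2 + f²)*(5 + f + z))
h(-8, -3)*x(3, -8) + 58 = (-4 + (-3)³ - 2*(-3) - 2*(-8) + 5*(-3)² - 8*(-3)²)*(-5) + 58 = (-4 - 27 + 6 + 16 + 5*9 - 8*9)*(-5) + 58 = (-4 - 27 + 6 + 16 + 45 - 72)*(-5) + 58 = -36*(-5) + 58 = 180 + 58 = 238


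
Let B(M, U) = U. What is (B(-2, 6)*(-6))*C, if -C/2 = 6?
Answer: 432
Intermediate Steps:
C = -12 (C = -2*6 = -12)
(B(-2, 6)*(-6))*C = (6*(-6))*(-12) = -36*(-12) = 432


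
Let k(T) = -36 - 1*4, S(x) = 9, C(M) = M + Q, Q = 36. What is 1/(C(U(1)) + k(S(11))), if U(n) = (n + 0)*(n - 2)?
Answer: -⅕ ≈ -0.20000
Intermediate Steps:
U(n) = n*(-2 + n)
C(M) = 36 + M (C(M) = M + 36 = 36 + M)
k(T) = -40 (k(T) = -36 - 4 = -40)
1/(C(U(1)) + k(S(11))) = 1/((36 + 1*(-2 + 1)) - 40) = 1/((36 + 1*(-1)) - 40) = 1/((36 - 1) - 40) = 1/(35 - 40) = 1/(-5) = -⅕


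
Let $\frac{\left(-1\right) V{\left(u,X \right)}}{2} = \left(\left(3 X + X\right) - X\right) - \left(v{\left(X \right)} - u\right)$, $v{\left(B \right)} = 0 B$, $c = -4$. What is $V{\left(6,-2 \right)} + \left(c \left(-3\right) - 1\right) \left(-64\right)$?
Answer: $-704$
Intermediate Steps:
$v{\left(B \right)} = 0$
$V{\left(u,X \right)} = - 6 X - 2 u$ ($V{\left(u,X \right)} = - 2 \left(\left(\left(3 X + X\right) - X\right) - \left(0 - u\right)\right) = - 2 \left(\left(4 X - X\right) - - u\right) = - 2 \left(3 X + u\right) = - 2 \left(u + 3 X\right) = - 6 X - 2 u$)
$V{\left(6,-2 \right)} + \left(c \left(-3\right) - 1\right) \left(-64\right) = \left(\left(-6\right) \left(-2\right) - 12\right) + \left(\left(-4\right) \left(-3\right) - 1\right) \left(-64\right) = \left(12 - 12\right) + \left(12 - 1\right) \left(-64\right) = 0 + 11 \left(-64\right) = 0 - 704 = -704$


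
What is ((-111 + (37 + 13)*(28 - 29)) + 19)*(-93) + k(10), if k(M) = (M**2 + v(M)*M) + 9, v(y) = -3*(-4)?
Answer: 13435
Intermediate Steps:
v(y) = 12
k(M) = 9 + M**2 + 12*M (k(M) = (M**2 + 12*M) + 9 = 9 + M**2 + 12*M)
((-111 + (37 + 13)*(28 - 29)) + 19)*(-93) + k(10) = ((-111 + (37 + 13)*(28 - 29)) + 19)*(-93) + (9 + 10**2 + 12*10) = ((-111 + 50*(-1)) + 19)*(-93) + (9 + 100 + 120) = ((-111 - 50) + 19)*(-93) + 229 = (-161 + 19)*(-93) + 229 = -142*(-93) + 229 = 13206 + 229 = 13435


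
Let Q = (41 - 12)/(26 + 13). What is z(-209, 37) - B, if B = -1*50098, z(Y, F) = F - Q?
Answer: 1955236/39 ≈ 50134.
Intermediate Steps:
Q = 29/39 ≈ 0.74359
z(Y, F) = -29/39 + F (z(Y, F) = F - 1*29/39 = F - 29/39 = -29/39 + F)
B = -50098
z(-209, 37) - B = (-29/39 + 37) - 1*(-50098) = 1414/39 + 50098 = 1955236/39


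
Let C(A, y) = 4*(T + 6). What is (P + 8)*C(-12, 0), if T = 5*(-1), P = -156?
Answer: -592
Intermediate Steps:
T = -5
C(A, y) = 4 (C(A, y) = 4*(-5 + 6) = 4*1 = 4)
(P + 8)*C(-12, 0) = (-156 + 8)*4 = -148*4 = -592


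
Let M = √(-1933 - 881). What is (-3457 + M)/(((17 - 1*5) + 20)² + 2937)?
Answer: -3457/3961 + I*√2814/3961 ≈ -0.87276 + 0.013392*I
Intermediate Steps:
M = I*√2814 (M = √(-2814) = I*√2814 ≈ 53.047*I)
(-3457 + M)/(((17 - 1*5) + 20)² + 2937) = (-3457 + I*√2814)/(((17 - 1*5) + 20)² + 2937) = (-3457 + I*√2814)/(((17 - 5) + 20)² + 2937) = (-3457 + I*√2814)/((12 + 20)² + 2937) = (-3457 + I*√2814)/(32² + 2937) = (-3457 + I*√2814)/(1024 + 2937) = (-3457 + I*√2814)/3961 = (-3457 + I*√2814)*(1/3961) = -3457/3961 + I*√2814/3961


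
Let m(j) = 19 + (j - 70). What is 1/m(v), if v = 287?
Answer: 1/236 ≈ 0.0042373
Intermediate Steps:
m(j) = -51 + j (m(j) = 19 + (-70 + j) = -51 + j)
1/m(v) = 1/(-51 + 287) = 1/236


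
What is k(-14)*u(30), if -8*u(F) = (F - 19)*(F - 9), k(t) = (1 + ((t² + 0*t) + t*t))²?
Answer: -35677719/8 ≈ -4.4597e+6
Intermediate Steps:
k(t) = (1 + 2*t²)² (k(t) = (1 + ((t² + 0) + t²))² = (1 + (t² + t²))² = (1 + 2*t²)²)
u(F) = -(-19 + F)*(-9 + F)/8 (u(F) = -(F - 19)*(F - 9)/8 = -(-19 + F)*(-9 + F)/8)
k(-14)*u(30) = (1 + 2*(-14)²)²*(-171/8 - ⅛*30² + (7/2)*30) = (1 + 2*196)²*(-171/8 - ⅛*900 + 105) = (1 + 392)²*(-171/8 - 225/2 + 105) = 393²*(-231/8) = 154449*(-231/8) = -35677719/8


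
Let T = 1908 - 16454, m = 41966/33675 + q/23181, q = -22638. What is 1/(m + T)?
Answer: -260206725/3784896862118 ≈ -6.8749e-5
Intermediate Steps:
m = 70159732/260206725 (m = 41966/33675 - 22638/23181 = 41966*(1/33675) - 22638*1/23181 = 41966/33675 - 7546/7727 = 70159732/260206725 ≈ 0.26963)
T = -14546
1/(m + T) = 1/(70159732/260206725 - 14546) = 1/(-3784896862118/260206725) = -260206725/3784896862118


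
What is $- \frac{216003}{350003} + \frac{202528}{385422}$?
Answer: $- \frac{6183450341}{67449428133} \approx -0.091675$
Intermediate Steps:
$- \frac{216003}{350003} + \frac{202528}{385422} = \left(-216003\right) \frac{1}{350003} + 202528 \cdot \frac{1}{385422} = - \frac{216003}{350003} + \frac{101264}{192711} = - \frac{6183450341}{67449428133}$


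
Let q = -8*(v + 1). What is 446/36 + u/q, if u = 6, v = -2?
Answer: 473/36 ≈ 13.139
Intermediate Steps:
q = 8 (q = -8*(-2 + 1) = -8*(-1) = 8)
446/36 + u/q = 446/36 + 6/8 = 446*(1/36) + 6*(⅛) = 223/18 + ¾ = 473/36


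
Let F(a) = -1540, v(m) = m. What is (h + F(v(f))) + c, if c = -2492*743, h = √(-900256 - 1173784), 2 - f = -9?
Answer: -1853096 + 2*I*√518510 ≈ -1.8531e+6 + 1440.2*I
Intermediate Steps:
f = 11 (f = 2 - 1*(-9) = 2 + 9 = 11)
h = 2*I*√518510 (h = √(-2074040) = 2*I*√518510 ≈ 1440.2*I)
c = -1851556
(h + F(v(f))) + c = (2*I*√518510 - 1540) - 1851556 = (-1540 + 2*I*√518510) - 1851556 = -1853096 + 2*I*√518510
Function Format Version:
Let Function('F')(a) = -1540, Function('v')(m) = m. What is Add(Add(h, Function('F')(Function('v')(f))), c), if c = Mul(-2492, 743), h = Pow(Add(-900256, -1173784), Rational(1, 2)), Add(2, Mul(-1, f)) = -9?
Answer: Add(-1853096, Mul(2, I, Pow(518510, Rational(1, 2)))) ≈ Add(-1.8531e+6, Mul(1440.2, I))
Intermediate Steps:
f = 11 (f = Add(2, Mul(-1, -9)) = Add(2, 9) = 11)
h = Mul(2, I, Pow(518510, Rational(1, 2))) (h = Pow(-2074040, Rational(1, 2)) = Mul(2, I, Pow(518510, Rational(1, 2))) ≈ Mul(1440.2, I))
c = -1851556
Add(Add(h, Function('F')(Function('v')(f))), c) = Add(Add(Mul(2, I, Pow(518510, Rational(1, 2))), -1540), -1851556) = Add(Add(-1540, Mul(2, I, Pow(518510, Rational(1, 2)))), -1851556) = Add(-1853096, Mul(2, I, Pow(518510, Rational(1, 2))))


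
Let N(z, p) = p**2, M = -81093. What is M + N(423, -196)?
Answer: -42677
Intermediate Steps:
M + N(423, -196) = -81093 + (-196)**2 = -81093 + 38416 = -42677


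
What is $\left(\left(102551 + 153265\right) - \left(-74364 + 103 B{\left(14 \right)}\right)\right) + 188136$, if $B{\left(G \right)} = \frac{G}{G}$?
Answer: $518213$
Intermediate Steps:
$B{\left(G \right)} = 1$
$\left(\left(102551 + 153265\right) - \left(-74364 + 103 B{\left(14 \right)}\right)\right) + 188136 = \left(\left(102551 + 153265\right) + \left(\left(\left(-103\right) 1 + 55\right) + 74309\right)\right) + 188136 = \left(255816 + \left(\left(-103 + 55\right) + 74309\right)\right) + 188136 = \left(255816 + \left(-48 + 74309\right)\right) + 188136 = \left(255816 + 74261\right) + 188136 = 330077 + 188136 = 518213$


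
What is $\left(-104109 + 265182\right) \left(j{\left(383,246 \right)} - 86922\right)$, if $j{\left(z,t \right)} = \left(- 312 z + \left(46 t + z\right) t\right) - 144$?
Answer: $430289123616$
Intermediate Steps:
$j{\left(z,t \right)} = -144 - 312 z + t \left(z + 46 t\right)$ ($j{\left(z,t \right)} = \left(- 312 z + \left(z + 46 t\right) t\right) - 144 = \left(- 312 z + t \left(z + 46 t\right)\right) - 144 = -144 - 312 z + t \left(z + 46 t\right)$)
$\left(-104109 + 265182\right) \left(j{\left(383,246 \right)} - 86922\right) = \left(-104109 + 265182\right) \left(\left(-144 - 119496 + 46 \cdot 246^{2} + 246 \cdot 383\right) - 86922\right) = 161073 \left(\left(-144 - 119496 + 46 \cdot 60516 + 94218\right) + \left(-167466 + 80544\right)\right) = 161073 \left(\left(-144 - 119496 + 2783736 + 94218\right) - 86922\right) = 161073 \left(2758314 - 86922\right) = 161073 \cdot 2671392 = 430289123616$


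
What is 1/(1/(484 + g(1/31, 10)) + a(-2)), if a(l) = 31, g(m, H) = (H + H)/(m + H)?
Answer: 151144/4685775 ≈ 0.032256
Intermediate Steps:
g(m, H) = 2*H/(H + m) (g(m, H) = (2*H)/(H + m) = 2*H/(H + m))
1/(1/(484 + g(1/31, 10)) + a(-2)) = 1/(1/(484 + 2*10/(10 + 1/31)) + 31) = 1/(1/(484 + 2*10/(311/31)) + 31) = 1/(1/(484 + 2*10*(31/311)) + 31) = 1/(1/(484 + 620/311) + 31) = 1/(1/(151144/311) + 31) = 1/(311/151144 + 31) = 1/(4685775/151144) = 151144/4685775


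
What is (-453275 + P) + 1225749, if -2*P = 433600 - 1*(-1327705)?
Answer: -216357/2 ≈ -1.0818e+5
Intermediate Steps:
P = -1761305/2 (P = -(433600 - 1*(-1327705))/2 = -(433600 + 1327705)/2 = -½*1761305 = -1761305/2 ≈ -8.8065e+5)
(-453275 + P) + 1225749 = (-453275 - 1761305/2) + 1225749 = -2667855/2 + 1225749 = -216357/2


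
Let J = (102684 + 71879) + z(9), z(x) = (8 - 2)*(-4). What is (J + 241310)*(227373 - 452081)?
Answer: -93444597092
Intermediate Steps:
z(x) = -24 (z(x) = 6*(-4) = -24)
J = 174539 (J = (102684 + 71879) - 24 = 174563 - 24 = 174539)
(J + 241310)*(227373 - 452081) = (174539 + 241310)*(227373 - 452081) = 415849*(-224708) = -93444597092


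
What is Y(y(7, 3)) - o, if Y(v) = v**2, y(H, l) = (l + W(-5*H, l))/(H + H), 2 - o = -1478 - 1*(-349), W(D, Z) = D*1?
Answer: -55163/49 ≈ -1125.8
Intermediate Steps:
W(D, Z) = D
o = 1131 (o = 2 - (-1478 - 1*(-349)) = 2 - (-1478 + 349) = 2 - 1*(-1129) = 2 + 1129 = 1131)
y(H, l) = (l - 5*H)/(2*H) (y(H, l) = (l - 5*H)/(H + H) = (l - 5*H)/((2*H)) = (l - 5*H)*(1/(2*H)) = (l - 5*H)/(2*H))
Y(y(7, 3)) - o = ((1/2)*(3 - 5*7)/7)**2 - 1*1131 = ((1/2)*(1/7)*(3 - 35))**2 - 1131 = ((1/2)*(1/7)*(-32))**2 - 1131 = (-16/7)**2 - 1131 = 256/49 - 1131 = -55163/49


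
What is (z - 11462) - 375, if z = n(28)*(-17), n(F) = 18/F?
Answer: -165871/14 ≈ -11848.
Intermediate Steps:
z = -153/14 (z = (18/28)*(-17) = (18*(1/28))*(-17) = (9/14)*(-17) = -153/14 ≈ -10.929)
(z - 11462) - 375 = (-153/14 - 11462) - 375 = -160621/14 - 375 = -165871/14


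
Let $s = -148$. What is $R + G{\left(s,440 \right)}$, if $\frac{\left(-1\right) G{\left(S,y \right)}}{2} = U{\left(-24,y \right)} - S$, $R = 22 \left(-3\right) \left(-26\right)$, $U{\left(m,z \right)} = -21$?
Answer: $1462$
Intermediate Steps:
$R = 1716$ ($R = \left(-66\right) \left(-26\right) = 1716$)
$G{\left(S,y \right)} = 42 + 2 S$ ($G{\left(S,y \right)} = - 2 \left(-21 - S\right) = 42 + 2 S$)
$R + G{\left(s,440 \right)} = 1716 + \left(42 + 2 \left(-148\right)\right) = 1716 + \left(42 - 296\right) = 1716 - 254 = 1462$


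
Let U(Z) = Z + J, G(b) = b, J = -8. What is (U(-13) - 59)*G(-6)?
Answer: 480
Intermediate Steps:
U(Z) = -8 + Z (U(Z) = Z - 8 = -8 + Z)
(U(-13) - 59)*G(-6) = ((-8 - 13) - 59)*(-6) = (-21 - 59)*(-6) = -80*(-6) = 480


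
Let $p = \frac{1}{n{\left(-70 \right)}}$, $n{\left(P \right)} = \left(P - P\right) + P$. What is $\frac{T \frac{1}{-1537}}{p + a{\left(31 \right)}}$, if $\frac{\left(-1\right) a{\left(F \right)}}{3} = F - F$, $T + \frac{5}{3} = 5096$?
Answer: $\frac{36890}{159} \approx 232.01$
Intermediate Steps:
$T = \frac{15283}{3}$ ($T = - \frac{5}{3} + 5096 = \frac{15283}{3} \approx 5094.3$)
$n{\left(P \right)} = P$ ($n{\left(P \right)} = 0 + P = P$)
$a{\left(F \right)} = 0$ ($a{\left(F \right)} = - 3 \left(F - F\right) = \left(-3\right) 0 = 0$)
$p = - \frac{1}{70}$ ($p = \frac{1}{-70} = - \frac{1}{70} \approx -0.014286$)
$\frac{T \frac{1}{-1537}}{p + a{\left(31 \right)}} = \frac{\frac{15283}{3} \frac{1}{-1537}}{- \frac{1}{70} + 0} = \frac{\frac{15283}{3} \left(- \frac{1}{1537}\right)}{- \frac{1}{70}} = \left(- \frac{527}{159}\right) \left(-70\right) = \frac{36890}{159}$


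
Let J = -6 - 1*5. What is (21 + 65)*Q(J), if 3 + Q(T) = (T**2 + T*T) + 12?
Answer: 21586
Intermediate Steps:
J = -11 (J = -6 - 5 = -11)
Q(T) = 9 + 2*T**2 (Q(T) = -3 + ((T**2 + T*T) + 12) = -3 + ((T**2 + T**2) + 12) = -3 + (2*T**2 + 12) = -3 + (12 + 2*T**2) = 9 + 2*T**2)
(21 + 65)*Q(J) = (21 + 65)*(9 + 2*(-11)**2) = 86*(9 + 2*121) = 86*(9 + 242) = 86*251 = 21586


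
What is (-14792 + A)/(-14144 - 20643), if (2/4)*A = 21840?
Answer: -28888/34787 ≈ -0.83043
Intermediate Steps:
A = 43680 (A = 2*21840 = 43680)
(-14792 + A)/(-14144 - 20643) = (-14792 + 43680)/(-14144 - 20643) = 28888/(-34787) = 28888*(-1/34787) = -28888/34787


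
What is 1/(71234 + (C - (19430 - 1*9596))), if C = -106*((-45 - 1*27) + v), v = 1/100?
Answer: 50/3451547 ≈ 1.4486e-5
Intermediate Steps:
v = 1/100 ≈ 0.010000
C = 381547/50 (C = -106*((-45 - 1*27) + 1/100) = -106*((-45 - 27) + 1/100) = -106*(-72 + 1/100) = -106*(-7199/100) = 381547/50 ≈ 7630.9)
1/(71234 + (C - (19430 - 1*9596))) = 1/(71234 + (381547/50 - (19430 - 1*9596))) = 1/(71234 + (381547/50 - (19430 - 9596))) = 1/(71234 + (381547/50 - 1*9834)) = 1/(71234 + (381547/50 - 9834)) = 1/(71234 - 110153/50) = 1/(3451547/50) = 50/3451547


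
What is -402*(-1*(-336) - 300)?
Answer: -14472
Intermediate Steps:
-402*(-1*(-336) - 300) = -402*(336 - 300) = -402*36 = -14472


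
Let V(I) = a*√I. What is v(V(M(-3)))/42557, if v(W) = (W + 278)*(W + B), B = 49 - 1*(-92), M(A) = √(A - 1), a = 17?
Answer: 39198/42557 + 578*I/42557 + 7123*(-1)^(¼)*√2/42557 ≈ 1.0884 + 0.18096*I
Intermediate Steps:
M(A) = √(-1 + A)
V(I) = 17*√I
B = 141 (B = 49 + 92 = 141)
v(W) = (141 + W)*(278 + W) (v(W) = (W + 278)*(W + 141) = (278 + W)*(141 + W) = (141 + W)*(278 + W))
v(V(M(-3)))/42557 = (39198 + (17*√(√(-1 - 3)))² + 419*(17*√(√(-1 - 3))))/42557 = (39198 + (17*√(√(-4)))² + 419*(17*√(√(-4))))*(1/42557) = (39198 + (17*√(2*I))² + 419*(17*√(2*I)))*(1/42557) = (39198 + (17*(1 + I))² + 419*(17*(1 + I)))*(1/42557) = (39198 + (17 + 17*I)² + 419*(17 + 17*I))*(1/42557) = (39198 + (17 + 17*I)² + (7123 + 7123*I))*(1/42557) = (46321 + (17 + 17*I)² + 7123*I)*(1/42557) = 46321/42557 + (17 + 17*I)²/42557 + 7123*I/42557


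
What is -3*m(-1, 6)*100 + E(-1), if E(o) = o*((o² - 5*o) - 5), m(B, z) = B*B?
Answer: -301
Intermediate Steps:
m(B, z) = B²
E(o) = o*(-5 + o² - 5*o)
-3*m(-1, 6)*100 + E(-1) = -3*(-1)²*100 - (-5 + (-1)² - 5*(-1)) = -3*1*100 - (-5 + 1 + 5) = -3*100 - 1*1 = -300 - 1 = -301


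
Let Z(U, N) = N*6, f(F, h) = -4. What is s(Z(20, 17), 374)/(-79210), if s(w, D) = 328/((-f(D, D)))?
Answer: -41/39605 ≈ -0.0010352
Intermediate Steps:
Z(U, N) = 6*N
s(w, D) = 82 (s(w, D) = 328/((-1*(-4))) = 328/4 = 328*(1/4) = 82)
s(Z(20, 17), 374)/(-79210) = 82/(-79210) = 82*(-1/79210) = -41/39605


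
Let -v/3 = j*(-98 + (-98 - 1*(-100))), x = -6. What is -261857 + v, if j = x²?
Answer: -251489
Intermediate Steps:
j = 36 (j = (-6)² = 36)
v = 10368 (v = -108*(-98 + (-98 - 1*(-100))) = -108*(-98 + (-98 + 100)) = -108*(-98 + 2) = -108*(-96) = -3*(-3456) = 10368)
-261857 + v = -261857 + 10368 = -251489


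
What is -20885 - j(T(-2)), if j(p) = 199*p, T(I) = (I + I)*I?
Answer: -22477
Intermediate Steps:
T(I) = 2*I² (T(I) = (2*I)*I = 2*I²)
-20885 - j(T(-2)) = -20885 - 199*2*(-2)² = -20885 - 199*2*4 = -20885 - 199*8 = -20885 - 1*1592 = -20885 - 1592 = -22477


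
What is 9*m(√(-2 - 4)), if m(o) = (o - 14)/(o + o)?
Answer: 9/2 + 21*I*√6/2 ≈ 4.5 + 25.72*I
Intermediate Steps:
m(o) = (-14 + o)/(2*o) (m(o) = (-14 + o)/((2*o)) = (-14 + o)*(1/(2*o)) = (-14 + o)/(2*o))
9*m(√(-2 - 4)) = 9*((-14 + √(-2 - 4))/(2*(√(-2 - 4)))) = 9*((-14 + √(-6))/(2*(√(-6)))) = 9*((-14 + I*√6)/(2*((I*√6)))) = 9*((-I*√6/6)*(-14 + I*√6)/2) = 9*(-I*√6*(-14 + I*√6)/12) = -3*I*√6*(-14 + I*√6)/4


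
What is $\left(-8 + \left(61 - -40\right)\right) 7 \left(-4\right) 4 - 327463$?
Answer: $-337879$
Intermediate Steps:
$\left(-8 + \left(61 - -40\right)\right) 7 \left(-4\right) 4 - 327463 = \left(-8 + \left(61 + 40\right)\right) \left(\left(-28\right) 4\right) - 327463 = \left(-8 + 101\right) \left(-112\right) - 327463 = 93 \left(-112\right) - 327463 = -10416 - 327463 = -337879$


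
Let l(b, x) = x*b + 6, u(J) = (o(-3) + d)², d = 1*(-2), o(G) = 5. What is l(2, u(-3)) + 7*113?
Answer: 815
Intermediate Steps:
d = -2
u(J) = 9 (u(J) = (5 - 2)² = 3² = 9)
l(b, x) = 6 + b*x (l(b, x) = b*x + 6 = 6 + b*x)
l(2, u(-3)) + 7*113 = (6 + 2*9) + 7*113 = (6 + 18) + 791 = 24 + 791 = 815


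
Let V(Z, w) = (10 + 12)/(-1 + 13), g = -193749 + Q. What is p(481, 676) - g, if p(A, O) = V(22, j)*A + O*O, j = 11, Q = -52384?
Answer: 4223945/6 ≈ 7.0399e+5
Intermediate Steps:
g = -246133 (g = -193749 - 52384 = -246133)
V(Z, w) = 11/6 (V(Z, w) = 22/12 = 22*(1/12) = 11/6)
p(A, O) = O**2 + 11*A/6 (p(A, O) = 11*A/6 + O*O = 11*A/6 + O**2 = O**2 + 11*A/6)
p(481, 676) - g = (676**2 + (11/6)*481) - 1*(-246133) = (456976 + 5291/6) + 246133 = 2747147/6 + 246133 = 4223945/6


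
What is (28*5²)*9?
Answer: 6300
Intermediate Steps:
(28*5²)*9 = (28*25)*9 = 700*9 = 6300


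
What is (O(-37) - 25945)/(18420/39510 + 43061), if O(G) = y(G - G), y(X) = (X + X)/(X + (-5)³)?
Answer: -34169565/56711951 ≈ -0.60251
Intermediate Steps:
y(X) = 2*X/(-125 + X) (y(X) = (2*X)/(X - 125) = (2*X)/(-125 + X) = 2*X/(-125 + X))
O(G) = 0 (O(G) = 2*(G - G)/(-125 + (G - G)) = 2*0/(-125 + 0) = 2*0/(-125) = 2*0*(-1/125) = 0)
(O(-37) - 25945)/(18420/39510 + 43061) = (0 - 25945)/(18420/39510 + 43061) = -25945/(18420*(1/39510) + 43061) = -25945/(614/1317 + 43061) = -25945/56711951/1317 = -25945*1317/56711951 = -34169565/56711951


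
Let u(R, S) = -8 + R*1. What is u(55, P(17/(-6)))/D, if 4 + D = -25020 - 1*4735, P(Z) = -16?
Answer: -47/29759 ≈ -0.0015794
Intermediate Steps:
D = -29759 (D = -4 + (-25020 - 1*4735) = -4 + (-25020 - 4735) = -4 - 29755 = -29759)
u(R, S) = -8 + R
u(55, P(17/(-6)))/D = (-8 + 55)/(-29759) = 47*(-1/29759) = -47/29759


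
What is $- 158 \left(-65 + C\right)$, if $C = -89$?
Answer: $24332$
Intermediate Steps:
$- 158 \left(-65 + C\right) = - 158 \left(-65 - 89\right) = \left(-158\right) \left(-154\right) = 24332$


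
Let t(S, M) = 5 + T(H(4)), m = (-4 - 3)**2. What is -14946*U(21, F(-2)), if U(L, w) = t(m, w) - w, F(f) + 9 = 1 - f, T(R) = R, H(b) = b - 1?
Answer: -209244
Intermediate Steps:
H(b) = -1 + b
F(f) = -8 - f (F(f) = -9 + (1 - f) = -8 - f)
m = 49 (m = (-7)**2 = 49)
t(S, M) = 8 (t(S, M) = 5 + (-1 + 4) = 5 + 3 = 8)
U(L, w) = 8 - w
-14946*U(21, F(-2)) = -14946*(8 - (-8 - 1*(-2))) = -14946*(8 - (-8 + 2)) = -14946*(8 - 1*(-6)) = -14946*(8 + 6) = -14946*14 = -209244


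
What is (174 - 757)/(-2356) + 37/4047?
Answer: 128767/501828 ≈ 0.25660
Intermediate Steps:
(174 - 757)/(-2356) + 37/4047 = -583*(-1/2356) + 37*(1/4047) = 583/2356 + 37/4047 = 128767/501828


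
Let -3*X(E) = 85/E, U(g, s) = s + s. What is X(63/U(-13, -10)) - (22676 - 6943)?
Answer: -2971837/189 ≈ -15724.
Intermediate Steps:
U(g, s) = 2*s
X(E) = -85/(3*E)
X(63/U(-13, -10)) - (22676 - 6943) = -85/(3*(63/((2*(-10))))) - (22676 - 6943) = -85/(3*(63/(-20))) - 1*15733 = -85/(3*(63*(-1/20))) - 15733 = -85/(3*(-63/20)) - 15733 = -85/3*(-20/63) - 15733 = 1700/189 - 15733 = -2971837/189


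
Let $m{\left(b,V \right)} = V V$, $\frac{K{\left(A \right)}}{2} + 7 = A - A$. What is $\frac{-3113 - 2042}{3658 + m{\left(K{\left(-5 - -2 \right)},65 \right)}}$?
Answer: $- \frac{5155}{7883} \approx -0.65394$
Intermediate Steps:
$K{\left(A \right)} = -14$ ($K{\left(A \right)} = -14 + 2 \left(A - A\right) = -14 + 2 \cdot 0 = -14 + 0 = -14$)
$m{\left(b,V \right)} = V^{2}$
$\frac{-3113 - 2042}{3658 + m{\left(K{\left(-5 - -2 \right)},65 \right)}} = \frac{-3113 - 2042}{3658 + 65^{2}} = - \frac{5155}{3658 + 4225} = - \frac{5155}{7883}$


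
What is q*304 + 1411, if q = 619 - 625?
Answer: -413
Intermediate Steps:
q = -6
q*304 + 1411 = -6*304 + 1411 = -1824 + 1411 = -413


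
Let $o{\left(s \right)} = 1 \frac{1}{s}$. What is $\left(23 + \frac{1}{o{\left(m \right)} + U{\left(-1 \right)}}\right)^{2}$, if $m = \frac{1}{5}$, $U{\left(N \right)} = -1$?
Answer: $\frac{8649}{16} \approx 540.56$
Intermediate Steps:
$m = \frac{1}{5} \approx 0.2$
$o{\left(s \right)} = \frac{1}{s}$
$\left(23 + \frac{1}{o{\left(m \right)} + U{\left(-1 \right)}}\right)^{2} = \left(23 + \frac{1}{\frac{1}{\frac{1}{5}} - 1}\right)^{2} = \left(23 + \frac{1}{5 - 1}\right)^{2} = \left(23 + \frac{1}{4}\right)^{2} = \left(\frac{93}{4}\right)^{2} = \frac{8649}{16}$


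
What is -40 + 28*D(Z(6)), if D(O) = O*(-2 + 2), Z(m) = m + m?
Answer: -40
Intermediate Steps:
Z(m) = 2*m
D(O) = 0 (D(O) = O*0 = 0)
-40 + 28*D(Z(6)) = -40 + 28*0 = -40 + 0 = -40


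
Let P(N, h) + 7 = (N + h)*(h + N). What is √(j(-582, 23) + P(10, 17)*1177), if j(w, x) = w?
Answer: 2*√212303 ≈ 921.53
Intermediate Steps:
P(N, h) = -7 + (N + h)² (P(N, h) = -7 + (N + h)*(h + N) = -7 + (N + h)*(N + h) = -7 + (N + h)²)
√(j(-582, 23) + P(10, 17)*1177) = √(-582 + (-7 + (10 + 17)²)*1177) = √(-582 + (-7 + 27²)*1177) = √(-582 + (-7 + 729)*1177) = √(-582 + 722*1177) = √(-582 + 849794) = √849212 = 2*√212303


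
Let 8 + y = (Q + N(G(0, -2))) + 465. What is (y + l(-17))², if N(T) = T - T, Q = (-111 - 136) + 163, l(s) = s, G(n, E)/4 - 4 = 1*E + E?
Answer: 126736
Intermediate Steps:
G(n, E) = 16 + 8*E (G(n, E) = 16 + 4*(1*E + E) = 16 + 4*(E + E) = 16 + 4*(2*E) = 16 + 8*E)
Q = -84 (Q = -247 + 163 = -84)
N(T) = 0
y = 373 (y = -8 + ((-84 + 0) + 465) = -8 + (-84 + 465) = -8 + 381 = 373)
(y + l(-17))² = (373 - 17)² = 356² = 126736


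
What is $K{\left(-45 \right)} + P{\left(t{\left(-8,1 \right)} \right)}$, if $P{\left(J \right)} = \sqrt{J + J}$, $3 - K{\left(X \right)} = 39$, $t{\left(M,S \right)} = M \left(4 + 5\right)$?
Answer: $-36 + 12 i \approx -36.0 + 12.0 i$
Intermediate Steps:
$t{\left(M,S \right)} = 9 M$ ($t{\left(M,S \right)} = M 9 = 9 M$)
$K{\left(X \right)} = -36$ ($K{\left(X \right)} = 3 - 39 = -36$)
$P{\left(J \right)} = \sqrt{2} \sqrt{J}$ ($P{\left(J \right)} = \sqrt{2 J} = \sqrt{2} \sqrt{J}$)
$K{\left(-45 \right)} + P{\left(t{\left(-8,1 \right)} \right)} = -36 + \sqrt{2} \sqrt{9 \left(-8\right)} = -36 + \sqrt{2} \sqrt{-72} = -36 + \sqrt{2} \cdot 6 i \sqrt{2} = -36 + 12 i$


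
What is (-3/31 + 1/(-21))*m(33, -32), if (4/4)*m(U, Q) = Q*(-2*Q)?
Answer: 192512/651 ≈ 295.72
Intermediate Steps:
m(U, Q) = -2*Q² (m(U, Q) = Q*(-2*Q) = -2*Q²)
(-3/31 + 1/(-21))*m(33, -32) = (-3/31 + 1/(-21))*(-2*(-32)²) = (-3*1/31 + 1*(-1/21))*(-2*1024) = (-3/31 - 1/21)*(-2048) = -94/651*(-2048) = 192512/651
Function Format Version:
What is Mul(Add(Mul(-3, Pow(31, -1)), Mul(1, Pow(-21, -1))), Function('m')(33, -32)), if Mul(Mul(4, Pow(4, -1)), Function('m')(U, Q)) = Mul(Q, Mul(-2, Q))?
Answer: Rational(192512, 651) ≈ 295.72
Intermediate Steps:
Function('m')(U, Q) = Mul(-2, Pow(Q, 2)) (Function('m')(U, Q) = Mul(Q, Mul(-2, Q)) = Mul(-2, Pow(Q, 2)))
Mul(Add(Mul(-3, Pow(31, -1)), Mul(1, Pow(-21, -1))), Function('m')(33, -32)) = Mul(Add(Mul(-3, Pow(31, -1)), Mul(1, Pow(-21, -1))), Mul(-2, Pow(-32, 2))) = Mul(Add(Mul(-3, Rational(1, 31)), Mul(1, Rational(-1, 21))), Mul(-2, 1024)) = Mul(Add(Rational(-3, 31), Rational(-1, 21)), -2048) = Mul(Rational(-94, 651), -2048) = Rational(192512, 651)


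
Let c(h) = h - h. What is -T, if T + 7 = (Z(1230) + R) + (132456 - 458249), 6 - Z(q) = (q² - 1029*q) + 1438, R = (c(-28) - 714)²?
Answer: 64666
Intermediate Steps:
c(h) = 0
R = 509796 (R = (0 - 714)² = (-714)² = 509796)
Z(q) = -1432 - q² + 1029*q (Z(q) = 6 - ((q² - 1029*q) + 1438) = 6 - (1438 + q² - 1029*q) = 6 + (-1438 - q² + 1029*q) = -1432 - q² + 1029*q)
T = -64666 (T = -7 + (((-1432 - 1*1230² + 1029*1230) + 509796) + (132456 - 458249)) = -7 + (((-1432 - 1*1512900 + 1265670) + 509796) - 325793) = -7 + (((-1432 - 1512900 + 1265670) + 509796) - 325793) = -7 + ((-248662 + 509796) - 325793) = -7 + (261134 - 325793) = -7 - 64659 = -64666)
-T = -1*(-64666) = 64666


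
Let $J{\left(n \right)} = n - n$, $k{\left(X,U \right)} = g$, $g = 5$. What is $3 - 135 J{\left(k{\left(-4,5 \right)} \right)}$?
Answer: $3$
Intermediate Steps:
$k{\left(X,U \right)} = 5$
$J{\left(n \right)} = 0$
$3 - 135 J{\left(k{\left(-4,5 \right)} \right)} = 3 - 0 = 3 + 0 = 3$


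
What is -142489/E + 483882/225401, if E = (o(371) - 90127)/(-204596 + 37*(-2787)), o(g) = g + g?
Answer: -1976577917627813/4029493677 ≈ -4.9053e+5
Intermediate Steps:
o(g) = 2*g
E = 17877/61543 (E = (2*371 - 90127)/(-204596 + 37*(-2787)) = (742 - 90127)/(-204596 - 103119) = -89385/(-307715) = -89385*(-1/307715) = 17877/61543 ≈ 0.29048)
-142489/E + 483882/225401 = -142489/17877/61543 + 483882/225401 = -142489*61543/17877 + 483882*(1/225401) = -8769200527/17877 + 483882/225401 = -1976577917627813/4029493677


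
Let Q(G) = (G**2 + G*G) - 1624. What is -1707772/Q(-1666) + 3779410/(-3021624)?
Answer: -204172150811/131003641629 ≈ -1.5585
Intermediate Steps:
Q(G) = -1624 + 2*G**2 (Q(G) = (G**2 + G**2) - 1624 = 2*G**2 - 1624 = -1624 + 2*G**2)
-1707772/Q(-1666) + 3779410/(-3021624) = -1707772/(-1624 + 2*(-1666)**2) + 3779410/(-3021624) = -1707772/(-1624 + 2*2775556) + 3779410*(-1/3021624) = -1707772/(-1624 + 5551112) - 1889705/1510812 = -1707772/5549488 - 1889705/1510812 = -1707772*1/5549488 - 1889705/1510812 = -426943/1387372 - 1889705/1510812 = -204172150811/131003641629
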